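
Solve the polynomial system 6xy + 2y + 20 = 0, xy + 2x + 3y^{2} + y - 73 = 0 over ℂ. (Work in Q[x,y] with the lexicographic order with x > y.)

Compute a lex Gröbner basis by Buchberger's algorithm.
f_1 = 6xy + 2y + 20, LT = xy.
f_2 = xy + 2x + 3y^{2} + y - 73, LT = xy.

S(f_1,f_2): lcm = xy. S = -2x - 3y^{2} - \tfrac{2}{3}y + \tfrac{229}{3}.
  reduce S modulo (f_1, f_2):
  remainder -2x - 3y^{2} - \tfrac{2}{3}y + \tfrac{229}{3} ≠ 0; add h_3 = -2x - 3y^{2} - \tfrac{2}{3}y + \tfrac{229}{3} to the basis.

S(f_1,h_3): lcm = xy. S = -\tfrac{3}{2}y^{3} - \tfrac{1}{3}y^{2} + \tfrac{77}{2}y + \tfrac{10}{3}.
  reduce S modulo (f_1, f_2, h_3):
  remainder -\tfrac{3}{2}y^{3} - \tfrac{1}{3}y^{2} + \tfrac{77}{2}y + \tfrac{10}{3} ≠ 0; add h_4 = -\tfrac{3}{2}y^{3} - \tfrac{1}{3}y^{2} + \tfrac{77}{2}y + \tfrac{10}{3} to the basis.

The other S-polynomials (S(f_2,h_3), S(f_1,h_4), S(f_2,h_4), S(h_3,h_4)) all reduce to 0 modulo the current basis, so we have a Gröbner basis.
Inter-reduce: drop elements whose leading term is divisible by another's, tail-reduce, and make monic.
Reduced Gröbner basis: {x + \tfrac{3}{2}y^{2} + \tfrac{1}{3}y - \tfrac{229}{6}, y^{3} + \tfrac{2}{9}y^{2} - \tfrac{77}{3}y - \tfrac{20}{9}}.

Elimination: the polynomial y^{3} + \tfrac{2}{9}y^{2} - \tfrac{77}{3}y - \tfrac{20}{9} lies in the elimination ideal for y, so y ∈ {5, -47/18 - sqrt(2065)/18, -47/18 + sqrt(2065)/18}. For each such y, the remaining basis elements (now univariate) give the rest of the solution.
  y = 5: the earlier basis element becomes x + 1 = 0, giving x = -1 — point (-1, 5).
  y = -47/18 - sqrt(2065)/18: the earlier basis element becomes x - 77/4 + 5*sqrt(2065)/12 = 0, giving x = 77/4 - 5*sqrt(2065)/12 — point (77/4 - 5*sqrt(2065)/12, -47/18 - sqrt(2065)/18).
  y = -47/18 + sqrt(2065)/18: the earlier basis element becomes x - 77/4 - 5*sqrt(2065)/12 = 0, giving x = 5*sqrt(2065)/12 + 77/4 — point (5*sqrt(2065)/12 + 77/4, -47/18 + sqrt(2065)/18).

{(-1, 5), (77/4 - 5*sqrt(2065)/12, -47/18 - sqrt(2065)/18), (5*sqrt(2065)/12 + 77/4, -47/18 + sqrt(2065)/18)}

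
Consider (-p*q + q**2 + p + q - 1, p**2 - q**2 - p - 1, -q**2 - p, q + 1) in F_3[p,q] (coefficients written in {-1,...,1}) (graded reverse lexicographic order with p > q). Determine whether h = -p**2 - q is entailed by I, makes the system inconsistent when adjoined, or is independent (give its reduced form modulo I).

-p**2 - q lies in I (it reduces to 0).

First compute the reduced Gröbner basis of I by Buchberger's algorithm.
f_1 = -p*q + q**2 + p + q - 1, LT = p*q.
f_2 = p**2 - q**2 - p - 1, LT = p**2.
f_3 = -q**2 - p, LT = q**2.
f_4 = q + 1, LT = q.

S(f_1,f_2): lcm = p**2*q. S = -p*q**2 + q**3 - p**2 + p + q.
  reduce S modulo (f_1, f_2, f_3, f_4):
  remainder -p - 1 ≠ 0; add k_5 = -p - 1 to the basis.

The other S-polynomials (S(f_1,f_3), S(f_1,f_4), S(f_2,f_3), S(f_2,f_4), S(f_3,f_4), S(f_1,k_5), S(f_2,k_5), S(f_3,k_5), S(f_4,k_5)) all reduce to 0 modulo the current basis, so we have a Gröbner basis.
Inter-reduce: drop elements whose leading term is divisible by another's, tail-reduce, and make monic.
Reduced Gröbner basis: {p + 1, q + 1}.
Label its elements g_1 = p + 1, g_2 = q + 1.

Reduce h = -p**2 - q modulo G:
  leading term p**2: subtract (-p)·g_1 from -p**2 - q → p - q
  leading term p: subtract (1)·g_1 from p - q → -q - 1
  leading term q: subtract (-1)·g_2 from -q - 1 → 0
  normal form = 0.
Since the normal form is 0, h ∈ I.

The remainder on division by a Gröbner basis is unique — it is the normal form.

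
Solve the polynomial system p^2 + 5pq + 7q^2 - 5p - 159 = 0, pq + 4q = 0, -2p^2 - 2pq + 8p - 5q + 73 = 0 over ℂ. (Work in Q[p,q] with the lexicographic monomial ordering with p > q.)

Compute a lex Gröbner basis by Buchberger's algorithm.
f_1 = p^2 + 5pq - 5p + 7q^2 - 159, LT = p^2.
f_2 = pq + 4q, LT = pq.
f_3 = -2p^2 - 2pq + 8p - 5q + 73, LT = p^2.

S(f_1,f_2): lcm = p^2q. S = 5pq^2 - 9pq + 7q^3 - 159q.
  leading term pq^2: subtract (5q)·f_2 from 5pq^2 - 9pq + 7q^3 - 159q → -9pq + 7q^3 - 20q^2 - 159q
  leading term pq: subtract (-9)·f_2 from -9pq + 7q^3 - 20q^2 - 159q → 7q^3 - 20q^2 - 123q
  leading term q^3: no divisor's leading term divides it; move 7q^3 to the remainder.
  leading term q^2: no divisor's leading term divides it; move -20q^2 to the remainder.
  leading term q: no divisor's leading term divides it; move -123q to the remainder.
  remainder 7q^3 - 20q^2 - 123q ≠ 0; add h_4 = 7q^3 - 20q^2 - 123q to the basis.

S(f_1,f_3): lcm = p^2. S = 4pq - p + 7q^2 - 5/2q - 245/2.
  leading term pq: subtract (4)·f_2 from 4pq - p + 7q^2 - 5/2q - 245/2 → -p + 7q^2 - 37/2q - 245/2
  leading term p: no divisor's leading term divides it; move -p to the remainder.
  leading term q^2: no divisor's leading term divides it; move 7q^2 to the remainder.
  leading term q: no divisor's leading term divides it; move -37/2q to the remainder.
  leading term 1: no divisor's leading term divides it; move -245/2 to the remainder.
  remainder -p + 7q^2 - 37/2q - 245/2 ≠ 0; add h_5 = -p + 7q^2 - 37/2q - 245/2 to the basis.

S(f_2,f_3): lcm = p^2q. S = -pq^2 + 8pq - 5/2q^2 + 73/2q.
  leading term pq^2: subtract (-q)·f_2 from -pq^2 + 8pq - 5/2q^2 + 73/2q → 8pq + 3/2q^2 + 73/2q
  leading term pq: subtract (8)·f_2 from 8pq + 3/2q^2 + 73/2q → 3/2q^2 + 9/2q
  leading term q^2: no divisor's leading term divides it; move 3/2q^2 to the remainder.
  leading term q: no divisor's leading term divides it; move 9/2q to the remainder.
  remainder 3/2q^2 + 9/2q ≠ 0; add h_6 = 3/2q^2 + 9/2q to the basis.

S(f_1,h_5): lcm = p^2. S = 7pq^2 - 27/2pq - 255/2p + 7q^2 - 159.
  leading term pq^2: subtract (7q)·f_2 from 7pq^2 - 27/2pq - 255/2p + 7q^2 - 159 → -27/2pq - 255/2p - 21q^2 - 159
  leading term pq: subtract (-27/2)·f_2 from -27/2pq - 255/2p - 21q^2 - 159 → -255/2p - 21q^2 + 54q - 159
  leading term p: subtract (255/2)·h_5 from -255/2p - 21q^2 + 54q - 159 → -1827/2q^2 + 9651/4q + 61839/4
  leading term q^2: subtract (-609)·h_6 from -1827/2q^2 + 9651/4q + 61839/4 → 20613/4q + 61839/4
  leading term q: no divisor's leading term divides it; move 20613/4q to the remainder.
  leading term 1: no divisor's leading term divides it; move 61839/4 to the remainder.
  remainder 20613/4q + 61839/4 ≠ 0; add h_7 = 20613/4q + 61839/4 to the basis.

The other S-polynomials (S(f_1,h_4), S(f_2,h_4), S(f_3,h_4), S(f_2,h_5), S(f_3,h_5), S(h_4,h_5), S(f_1,h_6), S(f_2,h_6), S(f_3,h_6), S(h_4,h_6), S(h_5,h_6), S(f_1,h_7), S(f_2,h_7), S(f_3,h_7), S(h_4,h_7), S(h_5,h_7), S(h_6,h_7)) all reduce to 0 modulo the current basis, so we have a Gröbner basis.
Inter-reduce: drop elements whose leading term is divisible by another's, tail-reduce, and make monic.
Reduced Gröbner basis: {p + 4, q + 3}.

The lex basis is triangular: the last element involves only q. Solving q + 3 = 0 gives q ∈ {-3}; substituting each value into the earlier elements determines the remaining variables.
  q = -3: the earlier basis element becomes p + 4 = 0, giving p = -4 — point (-4, -3).
Substituting each solution back into the original system confirms all equations vanish.

{(-4, -3)}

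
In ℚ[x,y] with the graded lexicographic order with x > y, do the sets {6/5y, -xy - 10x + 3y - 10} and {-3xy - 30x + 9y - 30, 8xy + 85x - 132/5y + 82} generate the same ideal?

Two ideals are equal iff their reduced Gröbner bases coincide (the reduced basis is unique for a fixed ordering).
Buchberger on the first generating set:
f_1 = 6/5y, LT = y.
f_2 = -xy - 10x + 3y - 10, LT = xy.

S(f_1,f_2): lcm = xy. S = -10x + 3y - 10.
  reduce S modulo (f_1, f_2):
  remainder -10x - 10 ≠ 0; add g_3 = -10x - 10 to the basis.

The other S-polynomials (S(f_1,g_3), S(f_2,g_3)) all reduce to 0 modulo the current basis, so we have a Gröbner basis.
Inter-reduce: drop elements whose leading term is divisible by another's, tail-reduce, and make monic.
Reduced Gröbner basis: {x + 1, y}.

Buchberger on the second generating set:
h_1 = -3xy - 30x + 9y - 30, LT = xy.
h_2 = 8xy + 85x - 132/5y + 82, LT = xy.

S(h_1,h_2): lcm = xy. S = -⅝x + 3/10y - ¼.
  reduce S modulo (h_1, h_2):
  remainder -⅝x + 3/10y - ¼ ≠ 0; add k_3 = -⅝x + 3/10y - ¼ to the basis.

S(h_1,k_3): lcm = xy. S = 12/25y² + 10x - 17/5y + 10.
  reduce S modulo (h_1, h_2, k_3):
  remainder 12/25y² + 7/5y + 6 ≠ 0; add k_4 = 12/25y² + 7/5y + 6 to the basis.

The other S-polynomials (S(h_2,k_3), S(h_1,k_4), S(h_2,k_4), S(k_3,k_4)) all reduce to 0 modulo the current basis, so we have a Gröbner basis.
Inter-reduce: drop elements whose leading term is divisible by another's, tail-reduce, and make monic.
Reduced Gröbner basis: {y² + 35/12y + 25/2, x - 12/25y + ⅖}.

The bases are distinct; the ideals are different.

No, the ideals differ.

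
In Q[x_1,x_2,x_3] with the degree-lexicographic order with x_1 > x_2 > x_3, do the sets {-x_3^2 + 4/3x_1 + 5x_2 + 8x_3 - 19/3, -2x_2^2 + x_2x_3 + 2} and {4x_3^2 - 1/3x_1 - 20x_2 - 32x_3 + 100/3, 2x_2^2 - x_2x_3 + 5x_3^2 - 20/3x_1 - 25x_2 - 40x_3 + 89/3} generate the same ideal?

Since reduced Gröbner bases are canonical representatives of ideals under a given ordering, it suffices to compute and compare them.
Buchberger on the first generating set:
f_1 = -x_3^2 + 4/3x_1 + 5x_2 + 8x_3 - 19/3, LT = x_3^2.
f_2 = -2x_2^2 + x_2x_3 + 2, LT = x_2^2.

The S-polynomials (S(f_1,f_2)) all reduce to 0 modulo the current basis, so we have a Gröbner basis.
Inter-reduce: drop elements whose leading term is divisible by another's, tail-reduce, and make monic.
Reduced Gröbner basis: {x_2^2 - 1/2x_2x_3 - 1, x_3^2 - 4/3x_1 - 5x_2 - 8x_3 + 19/3}.

Buchberger on the second generating set:
h_1 = 4x_3^2 - 1/3x_1 - 20x_2 - 32x_3 + 100/3, LT = x_3^2.
h_2 = 2x_2^2 - x_2x_3 + 5x_3^2 - 20/3x_1 - 25x_2 - 40x_3 + 89/3, LT = x_2^2.

The S-polynomials (S(h_1,h_2)) all reduce to 0 modulo the current basis, so we have a Gröbner basis.
Inter-reduce: drop elements whose leading term is divisible by another's, tail-reduce, and make monic.
Reduced Gröbner basis: {x_2^2 - 1/2x_2x_3 - 25/8x_1 - 6, x_3^2 - 1/12x_1 - 5x_2 - 8x_3 + 25/3}.

The bases are distinct; the ideals are different.
The same test decides containment: I ⊆ J iff every generator of I reduces to 0 modulo a Gröbner basis of J.

No, the ideals differ.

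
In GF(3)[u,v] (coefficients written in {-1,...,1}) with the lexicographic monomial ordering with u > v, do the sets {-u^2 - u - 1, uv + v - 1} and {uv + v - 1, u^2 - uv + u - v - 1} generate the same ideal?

Yes, the ideals are equal.

For a fixed monomial order, each ideal has a unique reduced Gröbner basis; comparing bases decides equality.
Buchberger on the first generating set:
f_1 = -u^2 - u - 1, LT = u^2.
f_2 = uv + v - 1, LT = uv.

S(f_1,f_2): lcm = u^2v. S = u + v.
  reduce S modulo (f_1, f_2):
  remainder u + v ≠ 0; add g_3 = u + v to the basis.

S(f_2,g_3): lcm = uv. S = -v^2 + v - 1.
  reduce S modulo (f_1, f_2, g_3):
  remainder -v^2 + v - 1 ≠ 0; add g_4 = -v^2 + v - 1 to the basis.

The other S-polynomials (S(f_1,g_3), S(f_1,g_4), S(f_2,g_4), S(g_3,g_4)) all reduce to 0 modulo the current basis, so we have a Gröbner basis.
Inter-reduce: drop elements whose leading term is divisible by another's, tail-reduce, and make monic.
Reduced Gröbner basis: {u + v, v^2 - v + 1}.

Buchberger on the second generating set:
h_1 = uv + v - 1, LT = uv.
h_2 = u^2 - uv + u - v - 1, LT = u^2.

S(h_1,h_2): lcm = u^2v. S = uv^2 - u + v^2 + v.
  reduce S modulo (h_1, h_2):
  remainder -u - v ≠ 0; add k_3 = -u - v to the basis.

S(h_1,k_3): lcm = uv. S = -v^2 + v - 1.
  reduce S modulo (h_1, h_2, k_3):
  remainder -v^2 + v - 1 ≠ 0; add k_4 = -v^2 + v - 1 to the basis.

The other S-polynomials (S(h_2,k_3), S(h_1,k_4), S(h_2,k_4), S(k_3,k_4)) all reduce to 0 modulo the current basis, so we have a Gröbner basis.
Inter-reduce: drop elements whose leading term is divisible by another's, tail-reduce, and make monic.
Reduced Gröbner basis: {u + v, v^2 - v + 1}.

The two bases agree; hence the ideals are identical.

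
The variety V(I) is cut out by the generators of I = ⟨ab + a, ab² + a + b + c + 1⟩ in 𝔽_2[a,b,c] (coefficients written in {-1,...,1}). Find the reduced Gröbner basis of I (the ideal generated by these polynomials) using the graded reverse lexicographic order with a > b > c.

f_1 = ab + a, LT = ab.
f_2 = ab² + a + b + c + 1, LT = ab².

S(f_1,f_2): lcm = ab². S = ab + a + b + c + 1.
  leading term ab: subtract (1)·f_1 from ab + a + b + c + 1 → b + c + 1
  leading term b: no divisor's leading term divides it; move b to the remainder.
  leading term c: no divisor's leading term divides it; move c to the remainder.
  leading term 1: no divisor's leading term divides it; move 1 to the remainder.
  remainder b + c + 1 ≠ 0; add g_3 = b + c + 1 to the basis.

S(f_1,g_3): lcm = ab. S = ac.
  leading term ac: no divisor's leading term divides it; move ac to the remainder.
  remainder ac ≠ 0; add g_4 = ac to the basis.

The other S-polynomials (S(f_2,g_3), S(f_1,g_4), S(f_2,g_4), S(g_3,g_4)) all reduce to 0 modulo the current basis, so we have a Gröbner basis.
Inter-reduce: drop elements whose leading term is divisible by another's, tail-reduce, and make monic.

G = {ac, b + c + 1}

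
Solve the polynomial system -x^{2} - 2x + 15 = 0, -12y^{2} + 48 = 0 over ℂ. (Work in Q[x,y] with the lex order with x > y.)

{(-5, -2), (3, -2), (-5, 2), (3, 2)}

Compute a lex Gröbner basis by Buchberger's algorithm.
f_1 = -x^{2} - 2x + 15, LT = x^{2}.
f_2 = -12y^{2} + 48, LT = y^{2}.

The S-polynomials (S(f_1,f_2)) all reduce to 0 modulo the current basis, so we have a Gröbner basis.
Inter-reduce: drop elements whose leading term is divisible by another's, tail-reduce, and make monic.
Reduced Gröbner basis: {x^{2} + 2x - 15, y^{2} - 4}.

From the last basis element, y^{2} - 4 = 0, so y takes values in {-2, 2}. Each choice, substituted upward through the basis, yields the corresponding point(s) of the solution set.
  y = -2: the earlier basis element becomes x^{2} + 2x - 15 = 0, giving x = -5, 3 — points (-5, -2), (3, -2).
  y = 2: the earlier basis element becomes x^{2} + 2x - 15 = 0, giving x = -5, 3 — points (-5, 2), (3, 2).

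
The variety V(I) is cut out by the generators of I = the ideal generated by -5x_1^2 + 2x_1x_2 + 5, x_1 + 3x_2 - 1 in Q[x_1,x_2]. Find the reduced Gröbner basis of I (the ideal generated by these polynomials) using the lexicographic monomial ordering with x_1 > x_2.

G = {x_1 + 3x_2 - 1, x_2^2 - 32/51x_2}

This is the nonlinear analogue of row-reducing a linear system.

f_1 = -5x_1^2 + 2x_1x_2 + 5, LT = x_1^2.
f_2 = x_1 + 3x_2 - 1, LT = x_1.

S(f_1,f_2): lcm = x_1^2. S = -17/5x_1x_2 + x_1 - 1.
  leading term x_1x_2: subtract (-17/5x_2)·f_2 from -17/5x_1x_2 + x_1 - 1 → x_1 + 51/5x_2^2 - 17/5x_2 - 1
  leading term x_1: subtract (1)·f_2 from x_1 + 51/5x_2^2 - 17/5x_2 - 1 → 51/5x_2^2 - 32/5x_2
  leading term x_2^2: no divisor's leading term divides it; move 51/5x_2^2 to the remainder.
  leading term x_2: no divisor's leading term divides it; move -32/5x_2 to the remainder.
  remainder 51/5x_2^2 - 32/5x_2 ≠ 0; add g_3 = 51/5x_2^2 - 32/5x_2 to the basis.

S(f_1,g_3): leading monomials are coprime, so the S-polynomial reduces to 0 (Buchberger's first criterion).
S(f_2,g_3): leading monomials are coprime, so the S-polynomial reduces to 0 (Buchberger's first criterion).
Every S-polynomial of the final basis reduces to 0, so we have a Gröbner basis.
Inter-reduce: drop elements whose leading term is divisible by another's, tail-reduce, and make monic.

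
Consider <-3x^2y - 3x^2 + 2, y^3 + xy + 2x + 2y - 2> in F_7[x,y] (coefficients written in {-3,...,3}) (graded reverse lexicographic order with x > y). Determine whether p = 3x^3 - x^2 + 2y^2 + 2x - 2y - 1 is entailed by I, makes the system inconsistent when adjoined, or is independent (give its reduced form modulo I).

First compute the reduced Gröbner basis of I by Buchberger's algorithm.
f_1 = -3x^2y - 3x^2 + 2, LT = x^2y.
f_2 = y^3 + xy + 2x + 2y - 2, LT = y^3.

S(f_1,f_2): lcm = x^2y^3. S = -x^3y + x^2y^2 - 2x^3 - 2x^2y + 2x^2 - 3y^2.
  leading term x^3y: subtract (-2x)·f_1 from -x^3y + x^2y^2 - 2x^3 - 2x^2y + 2x^2 - 3y^2 → x^2y^2 - x^3 - 2x^2y + 2x^2 - 3y^2 - 3x
  leading term x^2y^2: subtract (2y)·f_1 from x^2y^2 - x^3 - 2x^2y + 2x^2 - 3y^2 - 3x → -x^3 - 3x^2y + 2x^2 - 3y^2 - 3x + 3y
  leading term x^3: no divisor's leading term divides it; move -x^3 to the remainder.
  leading term x^2y: subtract (1)·f_1 from -3x^2y + 2x^2 - 3y^2 - 3x + 3y → -2x^2 - 3y^2 - 3x + 3y - 2
  leading term x^2: no divisor's leading term divides it; move -2x^2 to the remainder.
  leading term y^2: no divisor's leading term divides it; move -3y^2 to the remainder.
  leading term x: no divisor's leading term divides it; move -3x to the remainder.
  leading term y: no divisor's leading term divides it; move 3y to the remainder.
  leading term 1: no divisor's leading term divides it; move -2 to the remainder.
  remainder -x^3 - 2x^2 - 3y^2 - 3x + 3y - 2 ≠ 0; add h_3 = -x^3 - 2x^2 - 3y^2 - 3x + 3y - 2 to the basis.

S(f_1,h_3): lcm = x^3y. S = x^3 - 2x^2y - 3y^3 - 3xy + 3y^2 - 3x - 2y.
  leading term x^3: subtract (-1)·h_3 from x^3 - 2x^2y - 3y^3 - 3xy + 3y^2 - 3x - 2y → -2x^2y - 3y^3 - 2x^2 - 3xy + x + y - 2
  leading term x^2y: subtract (3)·f_1 from -2x^2y - 3y^3 - 2x^2 - 3xy + x + y - 2 → -3y^3 - 3xy + x + y - 1
  leading term y^3: subtract (-3)·f_2 from -3y^3 - 3xy + x + y - 1 → 0
  remainder 0.

S(f_2,h_3): leading monomials are coprime, so the S-polynomial reduces to 0 (Buchberger's first criterion).
Every S-polynomial of the final basis reduces to 0, so we have a Gröbner basis.
Inter-reduce: drop elements whose leading term is divisible by another's, tail-reduce, and make monic.
Reduced Gröbner basis: {x^3 + 2x^2 + 3y^2 + 3x - 3y + 2, x^2y + x^2 - 3, y^3 + xy + 2x + 2y - 2}.
Label its elements g_1 = x^3 + 2x^2 + 3y^2 + 3x - 3y + 2, g_2 = x^2y + x^2 - 3, g_3 = y^3 + xy + 2x + 2y - 2.

Reduce p = 3x^3 - x^2 + 2y^2 + 2x - 2y - 1 modulo G:
  leading term x^3: subtract (3)·g_1 from 3x^3 - x^2 + 2y^2 + 2x - 2y - 1 → 0
  normal form = 0.
Since the normal form is 0, p ∈ I.

3x^3 - x^2 + 2y^2 + 2x - 2y - 1 lies in I (it reduces to 0).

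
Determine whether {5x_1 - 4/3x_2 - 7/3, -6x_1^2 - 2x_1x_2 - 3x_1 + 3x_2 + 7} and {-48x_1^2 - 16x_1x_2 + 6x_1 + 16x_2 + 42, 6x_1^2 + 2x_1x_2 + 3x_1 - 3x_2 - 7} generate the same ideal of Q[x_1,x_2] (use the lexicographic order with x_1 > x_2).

Yes, the ideals are equal.

For a fixed monomial order, each ideal has a unique reduced Gröbner basis; comparing bases decides equality.
Buchberger on the first generating set:
f_1 = 5x_1 - 4/3x_2 - 7/3, LT = x_1.
f_2 = -6x_1^2 - 2x_1x_2 - 3x_1 + 3x_2 + 7, LT = x_1^2.

S(f_1,f_2): lcm = x_1^2. S = -3/5x_1x_2 - 29/30x_1 + 1/2x_2 + 7/6.
  leading term x_1x_2: subtract (-3/25x_2)·f_1 from -3/5x_1x_2 - 29/30x_1 + 1/2x_2 + 7/6 → -29/30x_1 - 4/25x_2^2 + 11/50x_2 + 7/6
  leading term x_1: subtract (-29/150)·f_1 from -29/30x_1 - 4/25x_2^2 + 11/50x_2 + 7/6 → -4/25x_2^2 - 17/450x_2 + 161/225
  leading term x_2^2: no divisor's leading term divides it; move -4/25x_2^2 to the remainder.
  leading term x_2: no divisor's leading term divides it; move -17/450x_2 to the remainder.
  leading term 1: no divisor's leading term divides it; move 161/225 to the remainder.
  remainder -4/25x_2^2 - 17/450x_2 + 161/225 ≠ 0; add g_3 = -4/25x_2^2 - 17/450x_2 + 161/225 to the basis.

The other S-polynomials (S(f_1,g_3), S(f_2,g_3)) all reduce to 0 modulo the current basis, so we have a Gröbner basis.
Inter-reduce: drop elements whose leading term is divisible by another's, tail-reduce, and make monic.
Reduced Gröbner basis: {x_1 - 4/15x_2 - 7/15, x_2^2 + 17/72x_2 - 161/36}.

Buchberger on the second generating set:
h_1 = -48x_1^2 - 16x_1x_2 + 6x_1 + 16x_2 + 42, LT = x_1^2.
h_2 = 6x_1^2 + 2x_1x_2 + 3x_1 - 3x_2 - 7, LT = x_1^2.

S(h_1,h_2): lcm = x_1^2. S = -5/8x_1 + 1/6x_2 + 7/24.
  leading term x_1: no divisor's leading term divides it; move -5/8x_1 to the remainder.
  leading term x_2: no divisor's leading term divides it; move 1/6x_2 to the remainder.
  leading term 1: no divisor's leading term divides it; move 7/24 to the remainder.
  remainder -5/8x_1 + 1/6x_2 + 7/24 ≠ 0; add k_3 = -5/8x_1 + 1/6x_2 + 7/24 to the basis.

S(h_1,k_3): lcm = x_1^2. S = 3/5x_1x_2 + 41/120x_1 - 1/3x_2 - 7/8.
  leading term x_1x_2: subtract (-24/25x_2)·k_3 from 3/5x_1x_2 + 41/120x_1 - 1/3x_2 - 7/8 → 41/120x_1 + 4/25x_2^2 - 4/75x_2 - 7/8
  leading term x_1: subtract (-41/75)·k_3 from 41/120x_1 + 4/25x_2^2 - 4/75x_2 - 7/8 → 4/25x_2^2 + 17/450x_2 - 161/225
  leading term x_2^2: no divisor's leading term divides it; move 4/25x_2^2 to the remainder.
  leading term x_2: no divisor's leading term divides it; move 17/450x_2 to the remainder.
  leading term 1: no divisor's leading term divides it; move -161/225 to the remainder.
  remainder 4/25x_2^2 + 17/450x_2 - 161/225 ≠ 0; add k_4 = 4/25x_2^2 + 17/450x_2 - 161/225 to the basis.

The other S-polynomials (S(h_2,k_3), S(h_1,k_4), S(h_2,k_4), S(k_3,k_4)) all reduce to 0 modulo the current basis, so we have a Gröbner basis.
Inter-reduce: drop elements whose leading term is divisible by another's, tail-reduce, and make monic.
Reduced Gröbner basis: {x_1 - 4/15x_2 - 7/15, x_2^2 + 17/72x_2 - 161/36}.

The two bases agree; hence the ideals are identical.
The choice of monomial ordering does not affect the verdict — as long as both bases are computed under the same ordering, their equality decides ideal equality.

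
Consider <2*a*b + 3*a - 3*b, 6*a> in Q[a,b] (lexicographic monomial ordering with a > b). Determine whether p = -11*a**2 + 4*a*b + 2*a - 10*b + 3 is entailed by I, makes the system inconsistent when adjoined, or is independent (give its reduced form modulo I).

First compute the reduced Gröbner basis of I by Buchberger's algorithm.
f_1 = 2*a*b + 3*a - 3*b, LT = a*b.
f_2 = 6*a, LT = a.

S(f_1,f_2): lcm = a*b. S = 3/2*a - 3/2*b.
  reduce S modulo (f_1, f_2):
  remainder -3/2*b ≠ 0; add h_3 = -3/2*b to the basis.

The other S-polynomials (S(f_1,h_3), S(f_2,h_3)) all reduce to 0 modulo the current basis, so we have a Gröbner basis.
Inter-reduce: drop elements whose leading term is divisible by another's, tail-reduce, and make monic.
Reduced Gröbner basis: {a, b}.
Label its elements g_1 = a, g_2 = b.

Reduce p = -11*a**2 + 4*a*b + 2*a - 10*b + 3 modulo G:
  leading term a**2: subtract (-11*a)·g_1 from -11*a**2 + 4*a*b + 2*a - 10*b + 3 → 4*a*b + 2*a - 10*b + 3
  leading term a*b: subtract (4*b)·g_1 from 4*a*b + 2*a - 10*b + 3 → 2*a - 10*b + 3
  leading term a: subtract (2)·g_1 from 2*a - 10*b + 3 → -10*b + 3
  leading term b: subtract (-10)·g_2 from -10*b + 3 → 3
  leading term 1: no divisor's leading term divides it; move 3 to the remainder.
  normal form = 3.
The normal form is nonzero, so p ∉ I. Since p minus its normal form lies in I, I + (p) = I + (r) where r = 3; decide whether this ideal is the whole ring.
Here r = 3 is a nonzero constant, hence a unit: 1 ∈ I + (p), the Gröbner basis of I + (p) is {1}, and the enlarged system has no common solution — adjoining p is inconsistent.

Adjoining -11*a**2 + 4*a*b + 2*a - 10*b + 3 makes the ideal the whole ring: the system is inconsistent.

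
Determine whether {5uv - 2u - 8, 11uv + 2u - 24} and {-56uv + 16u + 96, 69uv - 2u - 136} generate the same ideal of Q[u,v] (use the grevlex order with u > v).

Equality of ideals is decidable: compute both reduced Gröbner bases (unique for the ordering) and check whether they agree.
Buchberger on the first generating set:
f_1 = 5uv - 2u - 8, LT = uv.
f_2 = 11uv + 2u - 24, LT = uv.

S(f_1,f_2): lcm = uv. S = -32/55u + 32/55.
  leading term u: no divisor's leading term divides it; move -32/55u to the remainder.
  leading term 1: no divisor's leading term divides it; move 32/55 to the remainder.
  remainder -32/55u + 32/55 ≠ 0; add g_3 = -32/55u + 32/55 to the basis.

S(f_1,g_3): lcm = uv. S = -2/5u + v - 8/5.
  leading term u: subtract (11/16)·g_3 from -2/5u + v - 8/5 → v - 2
  leading term v: no divisor's leading term divides it; move v to the remainder.
  leading term 1: no divisor's leading term divides it; move -2 to the remainder.
  remainder v - 2 ≠ 0; add g_4 = v - 2 to the basis.

The other S-polynomials (S(f_2,g_3), S(f_1,g_4), S(f_2,g_4), S(g_3,g_4)) all reduce to 0 modulo the current basis, so we have a Gröbner basis.
Inter-reduce: drop elements whose leading term is divisible by another's, tail-reduce, and make monic.
Reduced Gröbner basis: {u - 1, v - 2}.

Buchberger on the second generating set:
h_1 = -56uv + 16u + 96, LT = uv.
h_2 = 69uv - 2u - 136, LT = uv.

S(h_1,h_2): lcm = uv. S = -124/483u + 124/483.
  leading term u: no divisor's leading term divides it; move -124/483u to the remainder.
  leading term 1: no divisor's leading term divides it; move 124/483 to the remainder.
  remainder -124/483u + 124/483 ≠ 0; add k_3 = -124/483u + 124/483 to the basis.

S(h_1,k_3): lcm = uv. S = -2/7u + v - 12/7.
  leading term u: subtract (69/62)·k_3 from -2/7u + v - 12/7 → v - 2
  leading term v: no divisor's leading term divides it; move v to the remainder.
  leading term 1: no divisor's leading term divides it; move -2 to the remainder.
  remainder v - 2 ≠ 0; add k_4 = v - 2 to the basis.

The other S-polynomials (S(h_2,k_3), S(h_1,k_4), S(h_2,k_4), S(k_3,k_4)) all reduce to 0 modulo the current basis, so we have a Gröbner basis.
Inter-reduce: drop elements whose leading term is divisible by another's, tail-reduce, and make monic.
Reduced Gröbner basis: {u - 1, v - 2}.

These coincide, so the ideals are equal.

Yes, the ideals are equal.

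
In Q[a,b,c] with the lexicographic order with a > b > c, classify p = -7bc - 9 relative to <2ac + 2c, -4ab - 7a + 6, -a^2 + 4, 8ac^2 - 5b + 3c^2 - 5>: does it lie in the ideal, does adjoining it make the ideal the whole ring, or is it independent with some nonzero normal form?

First compute the reduced Gröbner basis of I by Buchberger's algorithm.
f_1 = 2ac + 2c, LT = ac.
f_2 = -4ab - 7a + 6, LT = ab.
f_3 = -a^2 + 4, LT = a^2.
f_4 = 8ac^2 - 5b + 3c^2 - 5, LT = ac^2.

S(f_1,f_2): lcm = abc. S = -7/4ac + bc + 3/2c.
  leading term ac: subtract (-7/8)·f_1 from -7/4ac + bc + 3/2c → bc + 13/4c
  leading term bc: no divisor's leading term divides it; move bc to the remainder.
  leading term c: no divisor's leading term divides it; move 13/4c to the remainder.
  remainder bc + 13/4c ≠ 0; add h_5 = bc + 13/4c to the basis.

S(f_1,f_3): lcm = a^2c. S = ac + 4c.
  leading term ac: subtract (1/2)·f_1 from ac + 4c → 3c
  leading term c: no divisor's leading term divides it; move 3c to the remainder.
  remainder 3c ≠ 0; add h_6 = 3c to the basis.

S(f_1,f_4): lcm = ac^2. S = 5/8b + 5/8c^2 + 5/8.
  leading term b: no divisor's leading term divides it; move 5/8b to the remainder.
  leading term c^2: subtract (5/24c)·h_6 from 5/8c^2 + 5/8 → 5/8
  leading term 1: no divisor's leading term divides it; move 5/8 to the remainder.
  remainder 5/8b + 5/8 ≠ 0; add h_7 = 5/8b + 5/8 to the basis.

S(f_2,f_3): lcm = a^2b. S = 7/4a^2 - 3/2a + 4b.
  leading term a^2: subtract (-7/4)·f_3 from 7/4a^2 - 3/2a + 4b → -3/2a + 4b + 7
  leading term a: no divisor's leading term divides it; move -3/2a to the remainder.
  leading term b: subtract (32/5)·h_7 from 4b + 7 → 3
  leading term 1: no divisor's leading term divides it; move 3 to the remainder.
  remainder -3/2a + 3 ≠ 0; add h_8 = -3/2a + 3 to the basis.

S(f_2,f_4): lcm = abc^2. S = 7/4ac^2 + 5/8b^2 - 3/8bc^2 + 5/8b - 3/2c^2.
  leading term ac^2: subtract (7/8c)·f_1 from 7/4ac^2 + 5/8b^2 - 3/8bc^2 + 5/8b - 3/2c^2 → 5/8b^2 - 3/8bc^2 + 5/8b - 13/4c^2
  leading term b^2: subtract (b)·h_7 from 5/8b^2 - 3/8bc^2 + 5/8b - 13/4c^2 → -3/8bc^2 - 13/4c^2
  leading term bc^2: subtract (-3/8c)·h_5 from -3/8bc^2 - 13/4c^2 → -65/32c^2
  leading term c^2: subtract (-65/96c)·h_6 from -65/32c^2 → 0
  remainder 0.

S(f_3,f_4): lcm = a^2c^2. S = 5/8ab - 3/8ac^2 + 5/8a - 4c^2.
  leading term ab: subtract (-5/32)·f_2 from 5/8ab - 3/8ac^2 + 5/8a - 4c^2 → -3/8ac^2 - 15/32a - 4c^2 + 15/16
  leading term ac^2: subtract (-3/16c)·f_1 from -3/8ac^2 - 15/32a - 4c^2 + 15/16 → -15/32a - 29/8c^2 + 15/16
  leading term a: subtract (5/16)·h_8 from -15/32a - 29/8c^2 + 15/16 → -29/8c^2
  leading term c^2: subtract (-29/24c)·h_6 from -29/8c^2 → 0
  remainder 0.

S(f_1,h_5): lcm = abc. S = -13/4ac + bc.
  leading term ac: subtract (-13/8)·f_1 from -13/4ac + bc → bc + 13/4c
  leading term bc: subtract (1)·h_5 from bc + 13/4c → 0
  remainder 0.

S(f_2,h_5): lcm = abc. S = -3/2ac - 3/2c.
  leading term ac: subtract (-3/4)·f_1 from -3/2ac - 3/2c → 0
  remainder 0.

S(f_3,h_5): leading monomials are coprime, so the S-polynomial reduces to 0 (Buchberger's first criterion).
S(f_4,h_5): lcm = abc^2. S = -13/4ac^2 - 5/8b^2 + 3/8bc^2 - 5/8b.
  leading term ac^2: subtract (-13/8c)·f_1 from -13/4ac^2 - 5/8b^2 + 3/8bc^2 - 5/8b → -5/8b^2 + 3/8bc^2 - 5/8b + 13/4c^2
  leading term b^2: subtract (-b)·h_7 from -5/8b^2 + 3/8bc^2 - 5/8b + 13/4c^2 → 3/8bc^2 + 13/4c^2
  leading term bc^2: subtract (3/8c)·h_5 from 3/8bc^2 + 13/4c^2 → 65/32c^2
  leading term c^2: subtract (65/96c)·h_6 from 65/32c^2 → 0
  remainder 0.

S(f_1,h_6): lcm = ac. S = c.
  leading term c: subtract (1/3)·h_6 from c → 0
  remainder 0.

S(f_2,h_6): leading monomials are coprime, so the S-polynomial reduces to 0 (Buchberger's first criterion).
S(f_3,h_6): leading monomials are coprime, so the S-polynomial reduces to 0 (Buchberger's first criterion).
S(f_4,h_6): lcm = ac^2. S = -5/8b + 3/8c^2 - 5/8.
  leading term b: subtract (-1)·h_7 from -5/8b + 3/8c^2 - 5/8 → 3/8c^2
  leading term c^2: subtract (1/8c)·h_6 from 3/8c^2 → 0
  remainder 0.

S(h_5,h_6): lcm = bc. S = 13/4c.
  leading term c: subtract (13/12)·h_6 from 13/4c → 0
  remainder 0.

S(f_1,h_7): leading monomials are coprime, so the S-polynomial reduces to 0 (Buchberger's first criterion).
S(f_2,h_7): lcm = ab. S = 3/4a - 3/2.
  leading term a: subtract (-1/2)·h_8 from 3/4a - 3/2 → 0
  remainder 0.

S(f_3,h_7): leading monomials are coprime, so the S-polynomial reduces to 0 (Buchberger's first criterion).
S(f_4,h_7): leading monomials are coprime, so the S-polynomial reduces to 0 (Buchberger's first criterion).
S(h_5,h_7): lcm = bc. S = 9/4c.
  leading term c: subtract (3/4)·h_6 from 9/4c → 0
  remainder 0.

S(h_6,h_7): leading monomials are coprime, so the S-polynomial reduces to 0 (Buchberger's first criterion).
S(f_1,h_8): lcm = ac. S = 3c.
  leading term c: subtract (1)·h_6 from 3c → 0
  remainder 0.

S(f_2,h_8): lcm = ab. S = 7/4a + 2b - 3/2.
  leading term a: subtract (-7/6)·h_8 from 7/4a + 2b - 3/2 → 2b + 2
  leading term b: subtract (16/5)·h_7 from 2b + 2 → 0
  remainder 0.

S(f_3,h_8): lcm = a^2. S = 2a - 4.
  leading term a: subtract (-4/3)·h_8 from 2a - 4 → 0
  remainder 0.

S(f_4,h_8): lcm = ac^2. S = -5/8b + 19/8c^2 - 5/8.
  leading term b: subtract (-1)·h_7 from -5/8b + 19/8c^2 - 5/8 → 19/8c^2
  leading term c^2: subtract (19/24c)·h_6 from 19/8c^2 → 0
  remainder 0.

S(h_5,h_8): leading monomials are coprime, so the S-polynomial reduces to 0 (Buchberger's first criterion).
S(h_6,h_8): leading monomials are coprime, so the S-polynomial reduces to 0 (Buchberger's first criterion).
S(h_7,h_8): leading monomials are coprime, so the S-polynomial reduces to 0 (Buchberger's first criterion).
Every S-polynomial of the final basis reduces to 0, so we have a Gröbner basis.
Inter-reduce: drop elements whose leading term is divisible by another's, tail-reduce, and make monic.
Reduced Gröbner basis: {a - 2, b + 1, c}.
Label its elements g_1 = a - 2, g_2 = b + 1, g_3 = c.

Reduce p = -7bc - 9 modulo G:
  leading term bc: subtract (-7c)·g_2 from -7bc - 9 → 7c - 9
  leading term c: subtract (7)·g_3 from 7c - 9 → -9
  leading term 1: no divisor's leading term divides it; move -9 to the remainder.
  normal form = -9.
The normal form is nonzero, so p ∉ I. Since p minus its normal form lies in I, I + (p) = I + (r) where r = -9; decide whether this ideal is the whole ring.
Here r = -9 is a nonzero constant, hence a unit: 1 ∈ I + (p), the Gröbner basis of I + (p) is {1}, and the enlarged system has no common solution — adjoining p is inconsistent.

Adjoining -7bc - 9 makes the ideal the whole ring: the system is inconsistent.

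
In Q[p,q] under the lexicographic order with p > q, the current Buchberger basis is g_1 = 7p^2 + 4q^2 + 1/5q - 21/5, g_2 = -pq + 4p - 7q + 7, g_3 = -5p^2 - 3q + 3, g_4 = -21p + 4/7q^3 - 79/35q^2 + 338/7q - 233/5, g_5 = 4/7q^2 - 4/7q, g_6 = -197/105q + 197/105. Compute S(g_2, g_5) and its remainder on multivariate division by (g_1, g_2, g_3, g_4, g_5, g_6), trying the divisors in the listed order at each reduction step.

lcm(LM(g_2), LM(g_5)) = pq^2.
S = (lcm/LT(g_2))·g_2 − (lcm/LT(g_5))·g_5 = -3pq + 7q^2 - 7q.
Reduce S modulo (g_1, g_2, g_3, g_4, g_5, g_6) in that order:
  leading term pq: subtract (3)·g_2 from -3pq + 7q^2 - 7q → -12p + 7q^2 + 14q - 21
  leading term p: subtract (4/7)·g_4 from -12p + 7q^2 + 14q - 21 → -16/49q^3 + 2031/245q^2 - 666/49q + 197/35
  leading term q^3: subtract (-4/7q)·g_5 from -16/49q^3 + 2031/245q^2 - 666/49q + 197/35 → 1951/245q^2 - 666/49q + 197/35
  leading term q^2: subtract (1951/140)·g_5 from 1951/245q^2 - 666/49q + 197/35 → -197/35q + 197/35
  leading term q: subtract (3)·g_6 from -197/35q + 197/35 → 0
The remainder is 0, so this S-polynomial contributes no new basis element.

S(g_2, g_5) = -3pq + 7q^2 - 7q; remainder on division = 0.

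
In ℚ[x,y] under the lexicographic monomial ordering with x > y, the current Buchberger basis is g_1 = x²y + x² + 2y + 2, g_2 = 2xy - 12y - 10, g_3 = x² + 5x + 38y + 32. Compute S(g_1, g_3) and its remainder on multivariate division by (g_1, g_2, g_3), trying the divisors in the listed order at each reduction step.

S(g_1, g_3) = x² - 5xy - 38y² - 30y + 2; remainder on division = -5x - 38y² - 98y - 55.

lcm(LM(g_1), LM(g_3)) = x²y.
S = (lcm/LT(g_1))·g_1 − (lcm/LT(g_3))·g_3 = x² - 5xy - 38y² - 30y + 2.
Reduce S modulo (g_1, g_2, g_3) in that order:
  leading term x²: subtract (1)·g_3 from x² - 5xy - 38y² - 30y + 2 → -5xy - 5x - 38y² - 68y - 30
  leading term xy: subtract (-5/2)·g_2 from -5xy - 5x - 38y² - 68y - 30 → -5x - 38y² - 98y - 55
  leading term x: no divisor's leading term divides it; move -5x to the remainder.
  leading term y²: no divisor's leading term divides it; move -38y² to the remainder.
  leading term y: no divisor's leading term divides it; move -98y to the remainder.
  leading term 1: no divisor's leading term divides it; move -55 to the remainder.
The remainder -5x - 38y² - 98y - 55 is nonzero, so it would be added as the next basis element.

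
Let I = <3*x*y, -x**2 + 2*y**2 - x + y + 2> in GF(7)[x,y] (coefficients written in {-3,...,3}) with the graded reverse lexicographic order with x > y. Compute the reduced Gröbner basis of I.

f_1 = 3*x*y, LT = x*y.
f_2 = -x**2 + 2*y**2 - x + y + 2, LT = x**2.

S(f_1,f_2): lcm = x**2*y. S = 2*y**3 - x*y + y**2 + 2*y.
  leading term y**3: no divisor's leading term divides it; move 2*y**3 to the remainder.
  leading term x*y: subtract (2)·f_1 from -x*y + y**2 + 2*y → y**2 + 2*y
  leading term y**2: no divisor's leading term divides it; move y**2 to the remainder.
  leading term y: no divisor's leading term divides it; move 2*y to the remainder.
  remainder 2*y**3 + y**2 + 2*y ≠ 0; add g_3 = 2*y**3 + y**2 + 2*y to the basis.

The other S-polynomials (S(f_1,g_3), S(f_2,g_3)) all reduce to 0 modulo the current basis, so we have a Gröbner basis.

G = {y**3 - 3*y**2 + y, x**2 - 2*y**2 + x - y - 2, x*y}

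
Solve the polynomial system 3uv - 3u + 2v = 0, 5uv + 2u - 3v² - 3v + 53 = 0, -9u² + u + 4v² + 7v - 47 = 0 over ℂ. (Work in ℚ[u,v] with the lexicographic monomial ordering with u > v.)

Compute a lex Gröbner basis by Buchberger's algorithm.
f_1 = 3uv - 3u + 2v, LT = uv.
f_2 = 5uv + 2u - 3v² - 3v + 53, LT = uv.
f_3 = -9u² + u + 4v² + 7v - 47, LT = u².

S(f_1,f_2): lcm = uv. S = -7/5u + ⅗v² + 19/15v - 53/5.
  reduce S modulo (f_1, f_2, f_3):
  remainder -7/5u + ⅗v² + 19/15v - 53/5 ≠ 0; add h_4 = -7/5u + ⅗v² + 19/15v - 53/5 to the basis.

S(f_1,f_3): lcm = u²v. S = -u² + 7/9uv + 4/9v³ + 7/9v² - 47/9v.
  reduce S modulo (f_1, f_2, f_3, h_4):
  remainder 4/9v³ + 13/21v² - 1118/189v + 11/63 ≠ 0; add h_5 = 4/9v³ + 13/21v² - 1118/189v + 11/63 to the basis.

S(f_2,f_3): lcm = u²v. S = ⅖u² - ⅗uv² - 22/45uv + 53/5u + 4/9v³ + 7/9v² - 47/9v.
  reduce S modulo (f_1, f_2, f_3, h_4, h_5):
  remainder 1522/315v² + 1961/189v - 23503/315 ≠ 0; add h_6 = 1522/315v² + 1961/189v - 23503/315 to the basis.

S(f_1,h_4): lcm = uv. S = -u + 3/7v³ + 19/21v² - 145/21v.
  reduce S modulo (f_1, f_2, f_3, h_4, h_5, h_6):
  remainder -708079/383544v + 708079/127848 ≠ 0; add h_7 = -708079/383544v + 708079/127848 to the basis.

The other S-polynomials (S(f_2,h_4), S(f_3,h_4), S(f_1,h_5), S(f_2,h_5), S(f_3,h_5), S(h_4,h_5), S(f_1,h_6), S(f_2,h_6), S(f_3,h_6), S(h_4,h_6), S(h_5,h_6), S(f_1,h_7), S(f_2,h_7), S(f_3,h_7), S(h_4,h_7), S(h_5,h_7), S(h_6,h_7)) all reduce to 0 modulo the current basis, so we have a Gröbner basis.
Inter-reduce: drop elements whose leading term is divisible by another's, tail-reduce, and make monic.
Reduced Gröbner basis: {u + 1, v - 3}.

From the last basis element, v - 3 = 0, so v takes values in {3}. Each choice, substituted upward through the basis, yields the corresponding point(s) of the solution set.
  v = 3: the earlier basis element becomes u + 1 = 0, giving u = -1 — point (-1, 3).

{(-1, 3)}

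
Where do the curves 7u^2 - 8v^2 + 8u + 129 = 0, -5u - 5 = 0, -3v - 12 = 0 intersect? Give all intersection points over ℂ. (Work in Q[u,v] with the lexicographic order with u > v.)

Compute a lex Gröbner basis by Buchberger's algorithm.
f_1 = 7u^2 + 8u - 8v^2 + 129, LT = u^2.
f_2 = -5u - 5, LT = u.
f_3 = -3v - 12, LT = v.

S(f_1,f_2): lcm = u^2. S = 1/7u - 8/7v^2 + 129/7.
  leading term u: subtract (-1/35)·f_2 from 1/7u - 8/7v^2 + 129/7 → -8/7v^2 + 128/7
  leading term v^2: subtract (8/21v)·f_3 from -8/7v^2 + 128/7 → 32/7v + 128/7
  leading term v: subtract (-32/21)·f_3 from 32/7v + 128/7 → 0
  remainder 0.

S(f_1,f_3): leading monomials are coprime, so the S-polynomial reduces to 0 (Buchberger's first criterion).
S(f_2,f_3): leading monomials are coprime, so the S-polynomial reduces to 0 (Buchberger's first criterion).
Every S-polynomial of the final basis reduces to 0, so we have a Gröbner basis.
Inter-reduce: drop elements whose leading term is divisible by another's, tail-reduce, and make monic.
Reduced Gröbner basis: {u + 1, v + 4}.

Elimination: the polynomial v + 4 lies in the elimination ideal for v, so v ∈ {-4}. For each such v, the remaining basis elements (now univariate) give the rest of the solution.
  v = -4: the earlier basis element becomes u + 1 = 0, giving u = -1 — point (-1, -4).
Substituting each solution back into the original system confirms all equations vanish.

{(-1, -4)}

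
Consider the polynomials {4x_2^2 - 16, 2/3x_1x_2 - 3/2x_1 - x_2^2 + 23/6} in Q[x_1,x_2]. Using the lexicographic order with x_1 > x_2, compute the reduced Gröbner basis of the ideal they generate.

The reduced Gröbner basis is the canonical form of the ideal for this ordering.

f_1 = 4x_2^2 - 16, LT = x_2^2.
f_2 = 2/3x_1x_2 - 3/2x_1 - x_2^2 + 23/6, LT = x_1x_2.

S(f_1,f_2): lcm = x_1x_2^2. S = 9/4x_1x_2 - 4x_1 + 3/2x_2^3 - 23/4x_2.
  leading term x_1x_2: subtract (27/8)·f_2 from 9/4x_1x_2 - 4x_1 + 3/2x_2^3 - 23/4x_2 → 17/16x_1 + 3/2x_2^3 + 27/8x_2^2 - 23/4x_2 - 207/16
  leading term x_1: no divisor's leading term divides it; move 17/16x_1 to the remainder.
  leading term x_2^3: subtract (3/8x_2)·f_1 from 3/2x_2^3 + 27/8x_2^2 - 23/4x_2 - 207/16 → 27/8x_2^2 + 1/4x_2 - 207/16
  leading term x_2^2: subtract (27/32)·f_1 from 27/8x_2^2 + 1/4x_2 - 207/16 → 1/4x_2 + 9/16
  leading term x_2: no divisor's leading term divides it; move 1/4x_2 to the remainder.
  leading term 1: no divisor's leading term divides it; move 9/16 to the remainder.
  remainder 17/16x_1 + 1/4x_2 + 9/16 ≠ 0; add g_3 = 17/16x_1 + 1/4x_2 + 9/16 to the basis.

The other S-polynomials (S(f_1,g_3), S(f_2,g_3)) all reduce to 0 modulo the current basis, so we have a Gröbner basis.
Inter-reduce: drop elements whose leading term is divisible by another's, tail-reduce, and make monic.

G = {x_1 + 4/17x_2 + 9/17, x_2^2 - 4}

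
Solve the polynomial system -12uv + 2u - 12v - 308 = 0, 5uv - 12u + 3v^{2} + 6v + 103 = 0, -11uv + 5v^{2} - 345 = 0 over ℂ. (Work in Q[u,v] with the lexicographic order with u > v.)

Compute a lex Gröbner basis by Buchberger's algorithm.
f_1 = -12uv + 2u - 12v - 308, LT = uv.
f_2 = 5uv - 12u + 3v^{2} + 6v + 103, LT = uv.
f_3 = -11uv + 5v^{2} - 345, LT = uv.

S(f_1,f_2): lcm = uv. S = \tfrac{67}{30}u - \tfrac{3}{5}v^{2} - \tfrac{1}{5}v + \tfrac{76}{15}.
  reduce S modulo (f_1, f_2, f_3):
  remainder \tfrac{67}{30}u - \tfrac{3}{5}v^{2} - \tfrac{1}{5}v + \tfrac{76}{15} ≠ 0; add h_4 = \tfrac{67}{30}u - \tfrac{3}{5}v^{2} - \tfrac{1}{5}v + \tfrac{76}{15} to the basis.

S(f_1,f_3): lcm = uv. S = -\tfrac{1}{6}u + \tfrac{5}{11}v^{2} + v - \tfrac{188}{33}.
  reduce S modulo (f_1, f_2, f_3, h_4):
  remainder \tfrac{302}{737}v^{2} + \tfrac{66}{67}v - \tfrac{3920}{737} ≠ 0; add h_5 = \tfrac{302}{737}v^{2} + \tfrac{66}{67}v - \tfrac{3920}{737} to the basis.

S(f_1,h_4): lcm = uv. S = -\tfrac{1}{6}u + \tfrac{18}{67}v^{3} + \tfrac{6}{67}v^{2} - \tfrac{85}{67}v + \tfrac{77}{3}.
  reduce S modulo (f_1, f_2, f_3, h_4, h_5):
  remainder \tfrac{83191}{22801}v + \tfrac{415955}{22801} ≠ 0; add h_6 = \tfrac{83191}{22801}v + \tfrac{415955}{22801} to the basis.

The other S-polynomials (S(f_2,f_3), S(f_2,h_4), S(f_3,h_4), S(f_1,h_5), S(f_2,h_5), S(f_3,h_5), S(h_4,h_5), S(f_1,h_6), S(f_2,h_6), S(f_3,h_6), S(h_4,h_6), S(h_5,h_6)) all reduce to 0 modulo the current basis, so we have a Gröbner basis.
Inter-reduce: drop elements whose leading term is divisible by another's, tail-reduce, and make monic.
Reduced Gröbner basis: {u - 4, v + 5}.

A lex Gröbner basis eliminates variables successively. Here v + 5 depends only on v, with roots {-5}; lifting each root through the earlier basis elements recovers the full solutions.
  v = -5: the earlier basis element becomes u - 4 = 0, giving u = 4 — point (4, -5).

{(4, -5)}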